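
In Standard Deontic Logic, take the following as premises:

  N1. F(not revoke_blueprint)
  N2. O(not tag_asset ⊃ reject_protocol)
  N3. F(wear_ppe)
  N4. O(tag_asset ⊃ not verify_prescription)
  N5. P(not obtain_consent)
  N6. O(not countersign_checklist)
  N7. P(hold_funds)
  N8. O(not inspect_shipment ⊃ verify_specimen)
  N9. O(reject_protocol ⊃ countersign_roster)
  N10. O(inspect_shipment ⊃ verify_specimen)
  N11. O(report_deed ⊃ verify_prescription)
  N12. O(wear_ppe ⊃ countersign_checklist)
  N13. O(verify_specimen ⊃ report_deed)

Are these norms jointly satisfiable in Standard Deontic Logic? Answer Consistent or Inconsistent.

Premise 12 is O(wear_ppe ⊃ countersign_checklist), but O(wear_ppe) is not derivable from the premises, so it does not yield O(countersign_checklist).
So O(countersign_checklist) is not derivable, and the apparent clash with O(not countersign_checklist) does not arise.
A world satisfying every obligation exists (e.g. countersign_checklist=false, countersign_roster=true, hold_funds=false, inspect_shipment=false, obtain_consent=false, reject_protocol=true, report_deed=true, revoke_blueprint=true, tag_asset=false, verify_prescription=true, verify_specimen=true, wear_ppe=false); no atom is both obligatory and forbidden, so the set is consistent.

Consistent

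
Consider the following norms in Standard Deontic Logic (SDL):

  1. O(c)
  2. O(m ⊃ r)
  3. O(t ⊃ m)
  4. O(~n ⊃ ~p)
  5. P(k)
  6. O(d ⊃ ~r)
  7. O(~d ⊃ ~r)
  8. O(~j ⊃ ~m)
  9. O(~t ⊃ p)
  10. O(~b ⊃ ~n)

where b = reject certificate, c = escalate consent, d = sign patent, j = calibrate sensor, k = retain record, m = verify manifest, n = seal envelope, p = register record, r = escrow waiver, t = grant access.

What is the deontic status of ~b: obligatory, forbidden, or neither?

By case analysis on d: premise 6 gives O(d ⊃ ~r) and premise 7 gives O(~d ⊃ ~r), so O(~r) either way.
Premise 2 is O(m ⊃ r); contrapositively O(~r ⊃ ~m). Since O(~r) holds, K gives O(~m).
Premise 3, O(t ⊃ m), contraposes to O(~m ⊃ ~t); with O(~m) we get O(~t).
Applying K to premise 9 (O(~t ⊃ p)) and O(~t) yields O(p).
Premise 4, O(~n ⊃ ~p), contraposes to O(p ⊃ n); with O(p) we get O(n).
Premise 10, O(~b ⊃ ~n), contraposes to O(n ⊃ b); with O(n) we get O(b).
Premises 1, 5, 8 do not contribute to this derivation.
Thus O(b), which is F(~b): ~b is forbidden.

Forbidden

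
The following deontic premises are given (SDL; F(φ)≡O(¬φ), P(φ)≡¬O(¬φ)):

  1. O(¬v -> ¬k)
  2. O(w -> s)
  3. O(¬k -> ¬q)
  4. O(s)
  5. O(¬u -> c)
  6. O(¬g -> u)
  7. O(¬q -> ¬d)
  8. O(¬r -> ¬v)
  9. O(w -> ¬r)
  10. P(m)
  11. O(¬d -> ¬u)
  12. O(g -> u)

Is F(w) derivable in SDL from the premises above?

Premises 12 and 6 are O(g -> u) and O(¬g -> u); every ideal world satisfies g or ¬g, so in either case u holds — hence O(u).
Premise 11, O(¬d -> ¬u), contraposes to O(u -> d); with O(u) we get O(d).
Premise 7, O(¬q -> ¬d), contraposes to O(d -> q); with O(d) we get O(q).
The contrapositive of premise 3 (O(¬k -> ¬q)) is O(q -> k), and O(q) is already established, so O(k).
The contrapositive of premise 1 (O(¬v -> ¬k)) is O(k -> v), and O(k) is already established, so O(v).
The contrapositive of premise 8 (O(¬r -> ¬v)) is O(v -> r), and O(v) is already established, so O(r).
Premise 9, O(w -> ¬r), contraposes to O(r -> ¬w); with O(r) we get O(¬w).
Premises 2, 4, 5, 10 do not contribute to this derivation.
So O(¬w) holds, i.e. F(w). The claim follows.

Yes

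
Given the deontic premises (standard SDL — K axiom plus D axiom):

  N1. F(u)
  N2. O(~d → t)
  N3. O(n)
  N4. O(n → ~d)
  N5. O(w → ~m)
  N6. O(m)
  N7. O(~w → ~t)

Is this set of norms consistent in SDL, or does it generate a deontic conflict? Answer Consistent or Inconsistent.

Inconsistent

Premise 6 gives O(m).
Premise 5 is O(w → ~m); contrapositively O(m → ~w). Since O(m) holds, K gives O(~w).
From O(~w) and premise 7, O(~w → ~t), we obtain O(~t).
The contrapositive of premise 2 (O(~d → t)) is O(~t → d), and O(~t) is already established, so O(d).
The contrapositive of premise 4 (O(n → ~d)) is O(d → ~n), and O(d) is already established, so O(~n).
Yet premise 3 states O(n).
We now have both O(~n) and O(n) — n is simultaneously obligatory and forbidden, violating the D-axiom.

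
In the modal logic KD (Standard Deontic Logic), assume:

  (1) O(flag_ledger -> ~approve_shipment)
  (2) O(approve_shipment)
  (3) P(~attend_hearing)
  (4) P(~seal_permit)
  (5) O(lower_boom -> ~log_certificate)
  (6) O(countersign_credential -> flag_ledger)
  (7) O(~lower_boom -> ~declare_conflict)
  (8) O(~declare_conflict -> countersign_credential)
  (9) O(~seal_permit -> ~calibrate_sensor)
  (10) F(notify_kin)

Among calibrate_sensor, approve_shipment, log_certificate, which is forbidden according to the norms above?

Premise 2 states O(approve_shipment) outright.
The contrapositive of premise 1 (O(flag_ledger -> ~approve_shipment)) is O(approve_shipment -> ~flag_ledger), and O(approve_shipment) is already established, so O(~flag_ledger).
Premise 6, O(countersign_credential -> flag_ledger), contraposes to O(~flag_ledger -> ~countersign_credential); with O(~flag_ledger) we get O(~countersign_credential).
The contrapositive of premise 8 (O(~declare_conflict -> countersign_credential)) is O(~countersign_credential -> declare_conflict), and O(~countersign_credential) is already established, so O(declare_conflict).
Premise 7 is O(~lower_boom -> ~declare_conflict); contrapositively O(declare_conflict -> lower_boom). Since O(declare_conflict) holds, K gives O(lower_boom).
With premise 5, O(lower_boom -> ~log_certificate), the K-axiom yields O(~log_certificate).
So O(~log_certificate) holds, i.e. log_certificate is forbidden. None of the other listed options is forbidden under the premises.

log_certificate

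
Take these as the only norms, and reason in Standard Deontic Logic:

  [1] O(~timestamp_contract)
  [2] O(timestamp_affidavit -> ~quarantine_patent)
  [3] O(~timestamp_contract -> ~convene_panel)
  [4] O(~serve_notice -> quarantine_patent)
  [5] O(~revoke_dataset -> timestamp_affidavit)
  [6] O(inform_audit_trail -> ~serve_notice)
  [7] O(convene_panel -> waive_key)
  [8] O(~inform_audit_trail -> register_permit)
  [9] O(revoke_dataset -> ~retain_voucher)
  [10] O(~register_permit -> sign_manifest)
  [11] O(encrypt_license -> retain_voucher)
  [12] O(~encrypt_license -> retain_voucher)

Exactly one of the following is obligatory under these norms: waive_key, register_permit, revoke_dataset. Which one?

By case analysis on encrypt_license: premise 11 gives O(encrypt_license -> retain_voucher) and premise 12 gives O(~encrypt_license -> retain_voucher), so O(retain_voucher) either way.
Premise 9, O(revoke_dataset -> ~retain_voucher), contraposes to O(retain_voucher -> ~revoke_dataset); with O(retain_voucher) we get O(~revoke_dataset).
From O(~revoke_dataset) and premise 5, O(~revoke_dataset -> timestamp_affidavit), we obtain O(timestamp_affidavit).
Premise 2 is O(timestamp_affidavit -> ~quarantine_patent); since O(timestamp_affidavit), deontic closure gives O(~quarantine_patent).
Premise 4, O(~serve_notice -> quarantine_patent), contraposes to O(~quarantine_patent -> serve_notice); with O(~quarantine_patent) we get O(serve_notice).
Premise 6 is O(inform_audit_trail -> ~serve_notice); contrapositively O(serve_notice -> ~inform_audit_trail). Since O(serve_notice) holds, K gives O(~inform_audit_trail).
Premise 8 is O(~inform_audit_trail -> register_permit); since O(~inform_audit_trail), deontic closure gives O(register_permit).
So O(register_permit) holds — register_permit is obligatory. None of the other listed options is made obligatory by any chain of premises.

register_permit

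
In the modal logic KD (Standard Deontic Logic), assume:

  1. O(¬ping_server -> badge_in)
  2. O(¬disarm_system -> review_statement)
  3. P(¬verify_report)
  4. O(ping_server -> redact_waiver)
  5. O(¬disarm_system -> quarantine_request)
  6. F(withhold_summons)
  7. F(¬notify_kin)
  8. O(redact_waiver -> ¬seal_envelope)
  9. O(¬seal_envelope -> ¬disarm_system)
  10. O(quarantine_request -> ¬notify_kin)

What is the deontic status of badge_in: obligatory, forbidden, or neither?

Premise 7, F(¬notify_kin), is equivalent to O(notify_kin).
Premise 10 is O(quarantine_request -> ¬notify_kin); contrapositively O(notify_kin -> ¬quarantine_request). Since O(notify_kin) holds, K gives O(¬quarantine_request).
The contrapositive of premise 5 (O(¬disarm_system -> quarantine_request)) is O(¬quarantine_request -> disarm_system), and O(¬quarantine_request) is already established, so O(disarm_system).
Premise 9 is O(¬seal_envelope -> ¬disarm_system); contrapositively O(disarm_system -> seal_envelope). Since O(disarm_system) holds, K gives O(seal_envelope).
Premise 8, O(redact_waiver -> ¬seal_envelope), contraposes to O(seal_envelope -> ¬redact_waiver); with O(seal_envelope) we get O(¬redact_waiver).
Premise 4, O(ping_server -> redact_waiver), contraposes to O(¬redact_waiver -> ¬ping_server); with O(¬redact_waiver) we get O(¬ping_server).
With premise 1, O(¬ping_server -> badge_in), the K-axiom yields O(badge_in).
Premises 2, 3, 6 do not contribute to this derivation.
Hence badge_in is obligatory.

Obligatory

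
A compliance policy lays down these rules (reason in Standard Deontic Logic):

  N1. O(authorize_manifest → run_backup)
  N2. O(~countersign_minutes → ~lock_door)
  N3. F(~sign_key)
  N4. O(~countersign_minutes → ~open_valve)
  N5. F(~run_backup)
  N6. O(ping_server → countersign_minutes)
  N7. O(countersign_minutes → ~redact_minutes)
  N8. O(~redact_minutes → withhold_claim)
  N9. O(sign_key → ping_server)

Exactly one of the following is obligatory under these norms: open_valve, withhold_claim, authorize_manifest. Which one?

Premise 3 is F(~sign_key), i.e. O(sign_key).
From O(sign_key) and premise 9, O(sign_key → ping_server), we obtain O(ping_server).
Premise 6 is O(ping_server → countersign_minutes); since O(ping_server), deontic closure gives O(countersign_minutes).
Premise 7 is O(countersign_minutes → ~redact_minutes); since O(countersign_minutes), deontic closure gives O(~redact_minutes).
From O(~redact_minutes) and premise 8, O(~redact_minutes → withhold_claim), we obtain O(withhold_claim).
So O(withhold_claim) holds — withhold_claim is obligatory. None of the other listed options is made obligatory by any chain of premises.

withhold_claim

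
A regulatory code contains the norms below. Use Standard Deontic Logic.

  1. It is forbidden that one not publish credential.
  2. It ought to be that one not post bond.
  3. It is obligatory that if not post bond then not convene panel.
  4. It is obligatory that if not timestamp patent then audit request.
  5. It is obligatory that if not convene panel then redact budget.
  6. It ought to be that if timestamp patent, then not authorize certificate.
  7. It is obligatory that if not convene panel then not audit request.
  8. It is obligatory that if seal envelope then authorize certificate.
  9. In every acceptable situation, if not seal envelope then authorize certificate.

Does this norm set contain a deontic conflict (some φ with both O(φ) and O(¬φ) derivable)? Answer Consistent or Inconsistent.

Premises 9 and 8 are O(¬seal_envelope → authorize_certificate) and O(seal_envelope → authorize_certificate); every ideal world satisfies ¬seal_envelope or seal_envelope, so in either case authorize_certificate holds — hence O(authorize_certificate).
The contrapositive of premise 6 (O(timestamp_patent → ¬authorize_certificate)) is O(authorize_certificate → ¬timestamp_patent), and O(authorize_certificate) is already established, so O(¬timestamp_patent).
With premise 4, O(¬timestamp_patent → audit_request), the K-axiom yields O(audit_request).
Premise 7, O(¬convene_panel → ¬audit_request), contraposes to O(audit_request → convene_panel); with O(audit_request) we get O(convene_panel).
Premise 3, O(¬post_bond → ¬convene_panel), contraposes to O(convene_panel → post_bond); with O(convene_panel) we get O(post_bond).
However, premise 2 gives O(¬post_bond).
We now have both O(post_bond) and O(¬post_bond) — post_bond is simultaneously obligatory and forbidden, violating the D-axiom.

Inconsistent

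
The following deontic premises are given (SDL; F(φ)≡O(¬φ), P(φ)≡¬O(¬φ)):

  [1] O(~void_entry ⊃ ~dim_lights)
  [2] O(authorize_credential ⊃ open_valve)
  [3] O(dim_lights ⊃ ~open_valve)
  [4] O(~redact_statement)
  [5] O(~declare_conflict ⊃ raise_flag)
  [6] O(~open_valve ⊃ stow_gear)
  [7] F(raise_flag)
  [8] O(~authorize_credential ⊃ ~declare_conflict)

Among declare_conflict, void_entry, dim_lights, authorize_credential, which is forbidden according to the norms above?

dim_lights

Premise 7, F(raise_flag), is equivalent to O(~raise_flag).
Premise 5 is O(~declare_conflict ⊃ raise_flag); contrapositively O(~raise_flag ⊃ declare_conflict). Since O(~raise_flag) holds, K gives O(declare_conflict).
The contrapositive of premise 8 (O(~authorize_credential ⊃ ~declare_conflict)) is O(declare_conflict ⊃ authorize_credential), and O(declare_conflict) is already established, so O(authorize_credential).
Applying K to premise 2 (O(authorize_credential ⊃ open_valve)) and O(authorize_credential) yields O(open_valve).
The contrapositive of premise 3 (O(dim_lights ⊃ ~open_valve)) is O(open_valve ⊃ ~dim_lights), and O(open_valve) is already established, so O(~dim_lights).
So O(~dim_lights) holds, i.e. dim_lights is forbidden. None of the other listed options is forbidden under the premises.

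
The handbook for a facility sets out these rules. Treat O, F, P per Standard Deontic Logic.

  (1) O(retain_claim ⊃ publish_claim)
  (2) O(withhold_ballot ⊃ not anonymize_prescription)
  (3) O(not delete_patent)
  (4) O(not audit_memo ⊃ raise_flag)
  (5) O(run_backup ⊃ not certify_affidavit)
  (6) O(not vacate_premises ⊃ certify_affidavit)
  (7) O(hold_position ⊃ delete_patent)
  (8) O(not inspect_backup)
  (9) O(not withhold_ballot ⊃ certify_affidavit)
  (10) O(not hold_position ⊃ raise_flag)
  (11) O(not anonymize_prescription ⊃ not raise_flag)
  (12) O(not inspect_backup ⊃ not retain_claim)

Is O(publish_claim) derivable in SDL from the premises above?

No

Premise 1 is O(retain_claim ⊃ publish_claim), but O(retain_claim) is not derivable from the premises, so it does not yield O(publish_claim).
No other premise forces O(publish_claim). An ideal world satisfying every premise can still have publish_claim false, so O(publish_claim) is not derivable.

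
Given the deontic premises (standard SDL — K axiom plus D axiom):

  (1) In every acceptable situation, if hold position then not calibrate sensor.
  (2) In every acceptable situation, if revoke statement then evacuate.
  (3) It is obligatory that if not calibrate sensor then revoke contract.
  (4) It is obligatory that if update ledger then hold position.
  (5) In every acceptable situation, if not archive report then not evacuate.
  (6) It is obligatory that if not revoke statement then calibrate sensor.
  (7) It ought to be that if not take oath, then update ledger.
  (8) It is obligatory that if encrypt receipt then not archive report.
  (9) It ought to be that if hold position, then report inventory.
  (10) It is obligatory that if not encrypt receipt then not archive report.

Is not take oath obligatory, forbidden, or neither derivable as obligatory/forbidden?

Forbidden

Premises 10 and 8 cover both cases: O(¬encrypt_receipt → ¬archive_report) and O(encrypt_receipt → ¬archive_report). Since ¬encrypt_receipt ∨ encrypt_receipt is a tautology, O(¬archive_report) follows.
From O(¬archive_report) and premise 5, O(¬archive_report → ¬evacuate), we obtain O(¬evacuate).
The contrapositive of premise 2 (O(revoke_statement → evacuate)) is O(¬evacuate → ¬revoke_statement), and O(¬evacuate) is already established, so O(¬revoke_statement).
From O(¬revoke_statement) and premise 6, O(¬revoke_statement → calibrate_sensor), we obtain O(calibrate_sensor).
Premise 1 is O(hold_position → ¬calibrate_sensor); contrapositively O(calibrate_sensor → ¬hold_position). Since O(calibrate_sensor) holds, K gives O(¬hold_position).
Premise 4, O(update_ledger → hold_position), contraposes to O(¬hold_position → ¬update_ledger); with O(¬hold_position) we get O(¬update_ledger).
The contrapositive of premise 7 (O(¬take_oath → update_ledger)) is O(¬update_ledger → take_oath), and O(¬update_ledger) is already established, so O(take_oath).
Premises 3, 9 do not contribute to this derivation.
Thus O(take_oath), which is F(¬take_oath): ¬take_oath is forbidden.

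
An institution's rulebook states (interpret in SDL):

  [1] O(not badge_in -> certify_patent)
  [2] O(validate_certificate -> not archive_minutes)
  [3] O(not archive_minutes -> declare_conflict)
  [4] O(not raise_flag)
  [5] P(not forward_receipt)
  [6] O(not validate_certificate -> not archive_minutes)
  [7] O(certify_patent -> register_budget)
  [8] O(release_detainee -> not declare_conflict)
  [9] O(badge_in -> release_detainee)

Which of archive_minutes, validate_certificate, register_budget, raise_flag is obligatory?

register_budget

Premises 6 and 2 are O(not validate_certificate -> not archive_minutes) and O(validate_certificate -> not archive_minutes); every ideal world satisfies not validate_certificate or validate_certificate, so in either case not archive_minutes holds — hence O(not archive_minutes).
Applying K to premise 3 (O(not archive_minutes -> declare_conflict)) and O(not archive_minutes) yields O(declare_conflict).
Premise 8 is O(release_detainee -> not declare_conflict); contrapositively O(declare_conflict -> not release_detainee). Since O(declare_conflict) holds, K gives O(not release_detainee).
Premise 9 is O(badge_in -> release_detainee); contrapositively O(not release_detainee -> not badge_in). Since O(not release_detainee) holds, K gives O(not badge_in).
Premise 1 is O(not badge_in -> certify_patent); since O(not badge_in), deontic closure gives O(certify_patent).
From O(certify_patent) and premise 7, O(certify_patent -> register_budget), we obtain O(register_budget).
So O(register_budget) holds — register_budget is obligatory. None of the other listed options is made obligatory by any chain of premises.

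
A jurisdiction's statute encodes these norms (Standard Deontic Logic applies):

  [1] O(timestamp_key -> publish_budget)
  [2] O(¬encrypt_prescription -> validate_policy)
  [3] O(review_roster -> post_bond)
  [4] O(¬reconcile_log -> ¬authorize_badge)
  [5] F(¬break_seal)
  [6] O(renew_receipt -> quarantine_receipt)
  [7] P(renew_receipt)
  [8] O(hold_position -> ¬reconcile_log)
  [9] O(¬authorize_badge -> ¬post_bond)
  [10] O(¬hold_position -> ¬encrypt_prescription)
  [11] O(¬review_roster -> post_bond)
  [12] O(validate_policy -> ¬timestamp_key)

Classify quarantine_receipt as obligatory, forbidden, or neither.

Premise 6 is O(renew_receipt -> quarantine_receipt), but O(renew_receipt) is not derivable from the premises (the permission P(renew_receipt) asserts only ¬O(¬renew_receipt), not O(renew_receipt)), so it does not yield O(quarantine_receipt).
No premise or chain of K-axiom applications forces O(quarantine_receipt), and none forces O(¬quarantine_receipt). So quarantine_receipt is neither obligatory nor forbidden under these norms.

Neither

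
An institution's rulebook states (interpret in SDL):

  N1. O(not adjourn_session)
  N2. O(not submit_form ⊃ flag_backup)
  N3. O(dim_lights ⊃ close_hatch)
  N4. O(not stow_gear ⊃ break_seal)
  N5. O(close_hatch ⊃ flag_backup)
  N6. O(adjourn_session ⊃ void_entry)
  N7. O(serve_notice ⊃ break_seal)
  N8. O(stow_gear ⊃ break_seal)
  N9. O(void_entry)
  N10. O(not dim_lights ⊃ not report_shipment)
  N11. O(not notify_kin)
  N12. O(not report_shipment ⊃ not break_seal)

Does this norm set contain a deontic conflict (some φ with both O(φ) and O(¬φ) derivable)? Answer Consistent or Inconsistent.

Consistent

Premise 6 is O(adjourn_session ⊃ void_entry); even if O(void_entry) held, inferring O(adjourn_session) would be affirming the consequent — invalid.
So O(adjourn_session) is not derivable, and the apparent clash with O(not adjourn_session) does not arise.
A world satisfying every obligation exists (e.g. adjourn_session=false, break_seal=true, close_hatch=true, dim_lights=true, flag_backup=true, notify_kin=false, report_shipment=true, serve_notice=false, stow_gear=false, submit_form=false, void_entry=true); no atom is both obligatory and forbidden, so the set is consistent.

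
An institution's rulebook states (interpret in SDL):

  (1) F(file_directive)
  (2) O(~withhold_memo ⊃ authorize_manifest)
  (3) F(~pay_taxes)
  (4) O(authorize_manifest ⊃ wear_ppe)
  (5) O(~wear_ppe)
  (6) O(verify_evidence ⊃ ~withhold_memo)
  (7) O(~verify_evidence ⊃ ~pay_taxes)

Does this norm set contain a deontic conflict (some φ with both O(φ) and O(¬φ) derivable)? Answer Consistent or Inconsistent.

Inconsistent

F(~pay_taxes) at premise 3 means O(pay_taxes).
Premise 7 is O(~verify_evidence ⊃ ~pay_taxes); contrapositively O(pay_taxes ⊃ verify_evidence). Since O(pay_taxes) holds, K gives O(verify_evidence).
Applying K to premise 6 (O(verify_evidence ⊃ ~withhold_memo)) and O(verify_evidence) yields O(~withhold_memo).
From O(~withhold_memo) and premise 2, O(~withhold_memo ⊃ authorize_manifest), we obtain O(authorize_manifest).
Premise 4 is O(authorize_manifest ⊃ wear_ppe); since O(authorize_manifest), deontic closure gives O(wear_ppe).
Yet premise 5 states O(~wear_ppe).
We now have both O(wear_ppe) and O(~wear_ppe) — wear_ppe is simultaneously obligatory and forbidden, violating the D-axiom.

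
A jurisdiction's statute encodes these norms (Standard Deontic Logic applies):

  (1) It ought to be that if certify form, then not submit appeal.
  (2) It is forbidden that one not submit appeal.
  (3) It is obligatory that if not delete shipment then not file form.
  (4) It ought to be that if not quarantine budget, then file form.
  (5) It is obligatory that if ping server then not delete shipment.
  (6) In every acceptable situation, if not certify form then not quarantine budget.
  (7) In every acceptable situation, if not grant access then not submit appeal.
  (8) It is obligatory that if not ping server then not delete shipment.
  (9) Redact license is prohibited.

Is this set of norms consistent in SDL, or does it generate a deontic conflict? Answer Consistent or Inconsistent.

Inconsistent

Premises 5 and 8 are O(ping_server → ¬delete_shipment) and O(¬ping_server → ¬delete_shipment); every ideal world satisfies ping_server or ¬ping_server, so in either case ¬delete_shipment holds — hence O(¬delete_shipment).
From O(¬delete_shipment) and premise 3, O(¬delete_shipment → ¬file_form), we obtain O(¬file_form).
Premise 4 is O(¬quarantine_budget → file_form); contrapositively O(¬file_form → quarantine_budget). Since O(¬file_form) holds, K gives O(quarantine_budget).
The contrapositive of premise 6 (O(¬certify_form → ¬quarantine_budget)) is O(quarantine_budget → certify_form), and O(quarantine_budget) is already established, so O(certify_form).
Premise 1 is O(certify_form → ¬submit_appeal); since O(certify_form), deontic closure gives O(¬submit_appeal).
However, F(¬submit_appeal) at premise 2 amounts to O(submit_appeal).
We now have both O(¬submit_appeal) and O(submit_appeal) — submit_appeal is simultaneously obligatory and forbidden, violating the D-axiom.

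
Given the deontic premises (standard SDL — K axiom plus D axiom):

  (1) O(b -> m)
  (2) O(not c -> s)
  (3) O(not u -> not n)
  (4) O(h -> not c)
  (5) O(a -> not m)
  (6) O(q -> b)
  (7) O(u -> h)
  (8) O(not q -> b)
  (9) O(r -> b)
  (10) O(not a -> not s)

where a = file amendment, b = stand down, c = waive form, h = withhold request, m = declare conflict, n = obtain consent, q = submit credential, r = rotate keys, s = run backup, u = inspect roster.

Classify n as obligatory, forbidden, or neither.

Forbidden

Premises 6 and 8 are O(q -> b) and O(not q -> b); every ideal world satisfies q or not q, so in either case b holds — hence O(b).
Applying K to premise 1 (O(b -> m)) and O(b) yields O(m).
Premise 5 is O(a -> not m); contrapositively O(m -> not a). Since O(m) holds, K gives O(not a).
With premise 10, O(not a -> not s), the K-axiom yields O(not s).
Premise 2, O(not c -> s), contraposes to O(not s -> c); with O(not s) we get O(c).
Premise 4, O(h -> not c), contraposes to O(c -> not h); with O(c) we get O(not h).
Premise 7 is O(u -> h); contrapositively O(not h -> not u). Since O(not h) holds, K gives O(not u).
With premise 3, O(not u -> not n), the K-axiom yields O(not n).
Premise 9 does not contribute to this derivation.
Thus O(not n), which is F(n): n is forbidden.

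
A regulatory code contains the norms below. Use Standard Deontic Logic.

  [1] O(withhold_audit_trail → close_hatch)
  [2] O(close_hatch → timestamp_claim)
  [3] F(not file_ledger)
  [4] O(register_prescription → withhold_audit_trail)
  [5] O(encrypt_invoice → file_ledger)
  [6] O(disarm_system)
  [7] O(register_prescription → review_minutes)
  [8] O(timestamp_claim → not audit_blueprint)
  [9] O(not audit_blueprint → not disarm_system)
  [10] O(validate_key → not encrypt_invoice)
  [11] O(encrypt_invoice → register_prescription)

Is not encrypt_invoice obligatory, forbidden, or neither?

From premise 6 we have O(disarm_system).
Premise 9, O(not audit_blueprint → not disarm_system), contraposes to O(disarm_system → audit_blueprint); with O(disarm_system) we get O(audit_blueprint).
Premise 8 is O(timestamp_claim → not audit_blueprint); contrapositively O(audit_blueprint → not timestamp_claim). Since O(audit_blueprint) holds, K gives O(not timestamp_claim).
Premise 2 is O(close_hatch → timestamp_claim); contrapositively O(not timestamp_claim → not close_hatch). Since O(not timestamp_claim) holds, K gives O(not close_hatch).
Premise 1, O(withhold_audit_trail → close_hatch), contraposes to O(not close_hatch → not withhold_audit_trail); with O(not close_hatch) we get O(not withhold_audit_trail).
Premise 4 is O(register_prescription → withhold_audit_trail); contrapositively O(not withhold_audit_trail → not register_prescription). Since O(not withhold_audit_trail) holds, K gives O(not register_prescription).
The contrapositive of premise 11 (O(encrypt_invoice → register_prescription)) is O(not register_prescription → not encrypt_invoice), and O(not register_prescription) is already established, so O(not encrypt_invoice).
Premises 3, 5, 7, 10 do not contribute to this derivation.
Hence not encrypt_invoice is obligatory.

Obligatory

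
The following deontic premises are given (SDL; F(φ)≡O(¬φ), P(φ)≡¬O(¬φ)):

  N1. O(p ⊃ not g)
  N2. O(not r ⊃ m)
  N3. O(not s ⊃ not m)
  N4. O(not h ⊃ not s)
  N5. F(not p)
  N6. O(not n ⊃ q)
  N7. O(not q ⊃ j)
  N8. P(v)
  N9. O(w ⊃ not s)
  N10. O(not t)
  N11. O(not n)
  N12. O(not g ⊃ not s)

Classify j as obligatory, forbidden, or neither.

Neither

Premise 7 is O(not q ⊃ j), but O(not q) is not derivable from the premises, so it does not yield O(j).
No premise or chain of K-axiom applications forces O(j), and none forces O(not j). So j is neither obligatory nor forbidden under these norms.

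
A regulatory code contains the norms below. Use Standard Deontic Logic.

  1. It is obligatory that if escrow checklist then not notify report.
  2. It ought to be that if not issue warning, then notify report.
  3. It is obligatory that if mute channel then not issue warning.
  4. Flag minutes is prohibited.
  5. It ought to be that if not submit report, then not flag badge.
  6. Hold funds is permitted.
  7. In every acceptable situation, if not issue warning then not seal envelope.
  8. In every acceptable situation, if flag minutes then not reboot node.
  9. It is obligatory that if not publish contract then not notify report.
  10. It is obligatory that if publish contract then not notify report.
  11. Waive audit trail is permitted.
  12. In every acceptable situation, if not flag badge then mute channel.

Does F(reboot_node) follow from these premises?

Premise 8 is O(flag_minutes → ¬reboot_node), but O(flag_minutes) is not derivable from the premises, so it does not yield O(¬reboot_node).
No other premise forces O(¬reboot_node). An ideal world satisfying every premise can still have reboot_node true, so F(reboot_node) is not derivable.

No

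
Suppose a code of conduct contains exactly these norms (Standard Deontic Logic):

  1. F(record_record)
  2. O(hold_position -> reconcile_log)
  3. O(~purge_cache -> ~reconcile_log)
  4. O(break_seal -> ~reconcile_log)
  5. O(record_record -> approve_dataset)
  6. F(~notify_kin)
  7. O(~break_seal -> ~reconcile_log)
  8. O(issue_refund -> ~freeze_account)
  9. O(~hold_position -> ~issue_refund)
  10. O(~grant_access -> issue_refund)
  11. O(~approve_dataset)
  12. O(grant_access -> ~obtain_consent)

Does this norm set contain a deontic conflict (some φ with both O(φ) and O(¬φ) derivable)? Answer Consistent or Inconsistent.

Consistent

Premise 5 is O(record_record -> approve_dataset), but O(record_record) is not derivable from the premises, so it does not yield O(approve_dataset).
So O(approve_dataset) is not derivable, and the apparent clash with O(~approve_dataset) does not arise.
A world satisfying every obligation exists (e.g. approve_dataset=false, break_seal=false, freeze_account=false, grant_access=true, hold_position=false, issue_refund=false, notify_kin=true, obtain_consent=false, purge_cache=false, reconcile_log=false, record_record=false); no atom is both obligatory and forbidden, so the set is consistent.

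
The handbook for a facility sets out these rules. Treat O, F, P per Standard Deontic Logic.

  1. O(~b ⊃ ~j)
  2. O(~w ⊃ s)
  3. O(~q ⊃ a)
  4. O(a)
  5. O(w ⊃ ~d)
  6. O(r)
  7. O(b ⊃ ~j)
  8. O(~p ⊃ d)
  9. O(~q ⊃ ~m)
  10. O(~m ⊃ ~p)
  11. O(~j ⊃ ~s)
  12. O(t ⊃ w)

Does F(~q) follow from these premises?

Premises 1 and 7 are O(~b ⊃ ~j) and O(b ⊃ ~j); every ideal world satisfies ~b or b, so in either case ~j holds — hence O(~j).
Premise 11 is O(~j ⊃ ~s); since O(~j), deontic closure gives O(~s).
Premise 2 is O(~w ⊃ s); contrapositively O(~s ⊃ w). Since O(~s) holds, K gives O(w).
Applying K to premise 5 (O(w ⊃ ~d)) and O(w) yields O(~d).
Premise 8, O(~p ⊃ d), contraposes to O(~d ⊃ p); with O(~d) we get O(p).
The contrapositive of premise 10 (O(~m ⊃ ~p)) is O(p ⊃ m), and O(p) is already established, so O(m).
The contrapositive of premise 9 (O(~q ⊃ ~m)) is O(m ⊃ q), and O(m) is already established, so O(q).
Premises 3, 4, 6, 12 do not contribute to this derivation.
So O(q) holds, i.e. F(~q). The claim follows.

Yes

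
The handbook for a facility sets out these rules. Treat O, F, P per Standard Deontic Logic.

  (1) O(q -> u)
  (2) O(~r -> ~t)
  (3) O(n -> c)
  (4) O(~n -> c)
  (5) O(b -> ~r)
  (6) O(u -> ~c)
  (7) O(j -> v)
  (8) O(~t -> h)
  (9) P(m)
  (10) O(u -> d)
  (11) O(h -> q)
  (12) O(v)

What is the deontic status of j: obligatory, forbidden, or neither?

Neither

Premise 7 is O(j -> v); even if O(v) held, inferring O(j) would be affirming the consequent — invalid.
No premise or chain of K-axiom applications forces O(j), and none forces O(~j). So j is neither obligatory nor forbidden under these norms.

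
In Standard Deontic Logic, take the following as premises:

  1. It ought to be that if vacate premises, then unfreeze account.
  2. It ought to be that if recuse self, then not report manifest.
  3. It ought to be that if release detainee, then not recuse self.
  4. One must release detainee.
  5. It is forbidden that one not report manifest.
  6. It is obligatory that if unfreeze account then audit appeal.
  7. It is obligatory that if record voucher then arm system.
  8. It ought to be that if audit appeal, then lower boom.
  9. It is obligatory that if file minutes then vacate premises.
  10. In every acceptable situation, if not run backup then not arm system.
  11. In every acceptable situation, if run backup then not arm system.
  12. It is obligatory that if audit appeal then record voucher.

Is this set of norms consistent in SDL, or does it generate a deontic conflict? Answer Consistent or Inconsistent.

Premise 2 is O(recuse_self → ¬report_manifest), but O(recuse_self) is not derivable from the premises, so it does not yield O(¬report_manifest).
So O(¬report_manifest) is not derivable, and the apparent clash with O(report_manifest) does not arise.
A world satisfying every obligation exists (e.g. arm_system=false, audit_appeal=false, file_minutes=false, lower_boom=false, record_voucher=false, recuse_self=false, release_detainee=true, report_manifest=true, run_backup=false, unfreeze_account=false, vacate_premises=false); no atom is both obligatory and forbidden, so the set is consistent.

Consistent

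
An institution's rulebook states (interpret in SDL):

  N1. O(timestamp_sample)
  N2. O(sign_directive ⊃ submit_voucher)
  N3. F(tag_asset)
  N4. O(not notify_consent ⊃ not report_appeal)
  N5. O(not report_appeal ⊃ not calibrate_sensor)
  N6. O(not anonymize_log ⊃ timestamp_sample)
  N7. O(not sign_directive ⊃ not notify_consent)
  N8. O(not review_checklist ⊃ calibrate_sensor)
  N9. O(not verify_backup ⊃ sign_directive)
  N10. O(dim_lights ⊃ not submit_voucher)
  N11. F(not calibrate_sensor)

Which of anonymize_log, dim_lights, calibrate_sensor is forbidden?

dim_lights

F(not calibrate_sensor) at premise 11 means O(calibrate_sensor).
Premise 5 is O(not report_appeal ⊃ not calibrate_sensor); contrapositively O(calibrate_sensor ⊃ report_appeal). Since O(calibrate_sensor) holds, K gives O(report_appeal).
Premise 4 is O(not notify_consent ⊃ not report_appeal); contrapositively O(report_appeal ⊃ notify_consent). Since O(report_appeal) holds, K gives O(notify_consent).
Premise 7 is O(not sign_directive ⊃ not notify_consent); contrapositively O(notify_consent ⊃ sign_directive). Since O(notify_consent) holds, K gives O(sign_directive).
From O(sign_directive) and premise 2, O(sign_directive ⊃ submit_voucher), we obtain O(submit_voucher).
Premise 10 is O(dim_lights ⊃ not submit_voucher); contrapositively O(submit_voucher ⊃ not dim_lights). Since O(submit_voucher) holds, K gives O(not dim_lights).
So O(not dim_lights) holds, i.e. dim_lights is forbidden. None of the other listed options is forbidden under the premises.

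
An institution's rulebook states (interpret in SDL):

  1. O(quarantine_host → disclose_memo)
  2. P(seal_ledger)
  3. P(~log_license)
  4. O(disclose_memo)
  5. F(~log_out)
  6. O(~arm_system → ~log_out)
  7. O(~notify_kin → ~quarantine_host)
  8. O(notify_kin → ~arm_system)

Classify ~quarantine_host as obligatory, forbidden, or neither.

Premise 5 is F(~log_out), i.e. O(log_out).
Premise 6 is O(~arm_system → ~log_out); contrapositively O(log_out → arm_system). Since O(log_out) holds, K gives O(arm_system).
Premise 8, O(notify_kin → ~arm_system), contraposes to O(arm_system → ~notify_kin); with O(arm_system) we get O(~notify_kin).
Premise 7 is O(~notify_kin → ~quarantine_host); since O(~notify_kin), deontic closure gives O(~quarantine_host).
Premises 1, 2, 3, 4 do not contribute to this derivation.
Hence ~quarantine_host is obligatory.

Obligatory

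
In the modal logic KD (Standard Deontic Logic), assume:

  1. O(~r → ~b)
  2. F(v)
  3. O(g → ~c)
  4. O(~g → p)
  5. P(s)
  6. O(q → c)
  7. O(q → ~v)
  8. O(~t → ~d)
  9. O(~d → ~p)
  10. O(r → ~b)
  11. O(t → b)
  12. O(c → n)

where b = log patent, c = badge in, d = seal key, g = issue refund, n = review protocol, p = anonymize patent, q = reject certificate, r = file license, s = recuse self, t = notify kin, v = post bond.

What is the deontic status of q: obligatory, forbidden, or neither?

Forbidden

Premises 1 and 10 cover both cases: O(~r → ~b) and O(r → ~b). Since ~r ∨ r is a tautology, O(~b) follows.
The contrapositive of premise 11 (O(t → b)) is O(~b → ~t), and O(~b) is already established, so O(~t).
Premise 8 is O(~t → ~d); since O(~t), deontic closure gives O(~d).
Applying K to premise 9 (O(~d → ~p)) and O(~d) yields O(~p).
Premise 4 is O(~g → p); contrapositively O(~p → g). Since O(~p) holds, K gives O(g).
From O(g) and premise 3, O(g → ~c), we obtain O(~c).
The contrapositive of premise 6 (O(q → c)) is O(~c → ~q), and O(~c) is already established, so O(~q).
Premises 2, 5, 7, 12 do not contribute to this derivation.
Thus O(~q), which is F(q): q is forbidden.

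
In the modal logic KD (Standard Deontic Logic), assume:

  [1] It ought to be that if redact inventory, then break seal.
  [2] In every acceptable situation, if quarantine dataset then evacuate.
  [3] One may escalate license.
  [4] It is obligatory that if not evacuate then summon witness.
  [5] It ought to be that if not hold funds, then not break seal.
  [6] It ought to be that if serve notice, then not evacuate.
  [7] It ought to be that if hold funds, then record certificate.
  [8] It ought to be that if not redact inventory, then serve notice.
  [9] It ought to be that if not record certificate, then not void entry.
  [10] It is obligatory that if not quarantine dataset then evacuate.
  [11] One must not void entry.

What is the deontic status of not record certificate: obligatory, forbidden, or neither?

By case analysis on quarantine_dataset: premise 2 gives O(quarantine_dataset → evacuate) and premise 10 gives O(¬quarantine_dataset → evacuate), so O(evacuate) either way.
Premise 6 is O(serve_notice → ¬evacuate); contrapositively O(evacuate → ¬serve_notice). Since O(evacuate) holds, K gives O(¬serve_notice).
Premise 8, O(¬redact_inventory → serve_notice), contraposes to O(¬serve_notice → redact_inventory); with O(¬serve_notice) we get O(redact_inventory).
With premise 1, O(redact_inventory → break_seal), the K-axiom yields O(break_seal).
The contrapositive of premise 5 (O(¬hold_funds → ¬break_seal)) is O(break_seal → hold_funds), and O(break_seal) is already established, so O(hold_funds).
With premise 7, O(hold_funds → record_certificate), the K-axiom yields O(record_certificate).
Premises 3, 4, 9, 11 do not contribute to this derivation.
Thus O(record_certificate), which is F(¬record_certificate): ¬record_certificate is forbidden.

Forbidden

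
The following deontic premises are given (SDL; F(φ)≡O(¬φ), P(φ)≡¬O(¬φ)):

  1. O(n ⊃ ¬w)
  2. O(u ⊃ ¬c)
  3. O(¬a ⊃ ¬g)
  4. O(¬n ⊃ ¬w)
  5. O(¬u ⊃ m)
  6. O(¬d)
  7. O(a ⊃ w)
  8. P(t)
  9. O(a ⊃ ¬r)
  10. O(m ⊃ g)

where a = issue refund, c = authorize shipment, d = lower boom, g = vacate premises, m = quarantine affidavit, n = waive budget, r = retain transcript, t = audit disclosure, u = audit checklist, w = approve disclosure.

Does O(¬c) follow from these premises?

Yes

By case analysis on n: premise 1 gives O(n ⊃ ¬w) and premise 4 gives O(¬n ⊃ ¬w), so O(¬w) either way.
Premise 7 is O(a ⊃ w); contrapositively O(¬w ⊃ ¬a). Since O(¬w) holds, K gives O(¬a).
With premise 3, O(¬a ⊃ ¬g), the K-axiom yields O(¬g).
Premise 10, O(m ⊃ g), contraposes to O(¬g ⊃ ¬m); with O(¬g) we get O(¬m).
Premise 5, O(¬u ⊃ m), contraposes to O(¬m ⊃ u); with O(¬m) we get O(u).
Applying K to premise 2 (O(u ⊃ ¬c)) and O(u) yields O(¬c).
Premises 6, 8, 9 do not contribute to this derivation.
So O(¬c) follows.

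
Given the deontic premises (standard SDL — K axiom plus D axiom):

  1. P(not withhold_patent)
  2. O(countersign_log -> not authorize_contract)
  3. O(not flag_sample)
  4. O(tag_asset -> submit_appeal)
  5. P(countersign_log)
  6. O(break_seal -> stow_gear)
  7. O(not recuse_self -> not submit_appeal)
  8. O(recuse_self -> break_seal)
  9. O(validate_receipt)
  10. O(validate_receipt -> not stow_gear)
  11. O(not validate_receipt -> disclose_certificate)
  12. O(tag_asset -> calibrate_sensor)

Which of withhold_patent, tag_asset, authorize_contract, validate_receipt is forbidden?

tag_asset

From premise 9 we have O(validate_receipt).
Applying K to premise 10 (O(validate_receipt -> not stow_gear)) and O(validate_receipt) yields O(not stow_gear).
The contrapositive of premise 6 (O(break_seal -> stow_gear)) is O(not stow_gear -> not break_seal), and O(not stow_gear) is already established, so O(not break_seal).
Premise 8 is O(recuse_self -> break_seal); contrapositively O(not break_seal -> not recuse_self). Since O(not break_seal) holds, K gives O(not recuse_self).
Premise 7 is O(not recuse_self -> not submit_appeal); since O(not recuse_self), deontic closure gives O(not submit_appeal).
Premise 4, O(tag_asset -> submit_appeal), contraposes to O(not submit_appeal -> not tag_asset); with O(not submit_appeal) we get O(not tag_asset).
So O(not tag_asset) holds, i.e. tag_asset is forbidden. None of the other listed options is forbidden under the premises.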